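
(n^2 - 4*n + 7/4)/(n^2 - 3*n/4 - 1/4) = (-4*n^2 + 16*n - 7)/(-4*n^2 + 3*n + 1)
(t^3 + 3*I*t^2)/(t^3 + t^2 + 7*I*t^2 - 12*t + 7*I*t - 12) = t^2/(t^2 + t*(1 + 4*I) + 4*I)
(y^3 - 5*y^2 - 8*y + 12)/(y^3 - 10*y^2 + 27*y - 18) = (y + 2)/(y - 3)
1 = 1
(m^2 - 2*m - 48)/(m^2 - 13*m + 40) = (m + 6)/(m - 5)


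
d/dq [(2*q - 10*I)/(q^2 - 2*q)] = 2*(q*(q - 2) - 2*(q - 1)*(q - 5*I))/(q^2*(q - 2)^2)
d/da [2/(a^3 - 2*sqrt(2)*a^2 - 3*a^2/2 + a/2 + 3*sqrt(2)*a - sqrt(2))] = 4*(-6*a^2 + 6*a + 8*sqrt(2)*a - 6*sqrt(2) - 1)/(2*a^3 - 4*sqrt(2)*a^2 - 3*a^2 + a + 6*sqrt(2)*a - 2*sqrt(2))^2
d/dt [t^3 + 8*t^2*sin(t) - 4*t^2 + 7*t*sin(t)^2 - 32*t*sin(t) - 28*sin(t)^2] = 8*t^2*cos(t) + 3*t^2 + 16*t*sin(t) + 7*t*sin(2*t) - 32*t*cos(t) - 8*t + 7*sin(t)^2 - 32*sin(t) - 28*sin(2*t)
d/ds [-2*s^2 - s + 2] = -4*s - 1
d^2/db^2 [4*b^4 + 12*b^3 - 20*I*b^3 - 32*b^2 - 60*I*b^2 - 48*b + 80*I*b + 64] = 48*b^2 + b*(72 - 120*I) - 64 - 120*I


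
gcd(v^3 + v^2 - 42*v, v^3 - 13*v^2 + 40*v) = v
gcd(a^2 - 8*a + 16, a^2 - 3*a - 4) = a - 4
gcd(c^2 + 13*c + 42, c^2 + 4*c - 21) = c + 7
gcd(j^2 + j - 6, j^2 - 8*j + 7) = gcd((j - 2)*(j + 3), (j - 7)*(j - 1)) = 1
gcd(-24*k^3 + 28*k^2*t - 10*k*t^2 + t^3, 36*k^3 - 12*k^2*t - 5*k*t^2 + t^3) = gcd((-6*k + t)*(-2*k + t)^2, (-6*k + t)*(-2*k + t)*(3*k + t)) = 12*k^2 - 8*k*t + t^2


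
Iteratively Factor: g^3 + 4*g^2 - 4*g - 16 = (g + 2)*(g^2 + 2*g - 8) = (g - 2)*(g + 2)*(g + 4)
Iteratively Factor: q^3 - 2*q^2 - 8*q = (q)*(q^2 - 2*q - 8) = q*(q - 4)*(q + 2)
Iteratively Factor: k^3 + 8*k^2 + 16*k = (k)*(k^2 + 8*k + 16) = k*(k + 4)*(k + 4)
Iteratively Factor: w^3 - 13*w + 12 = (w - 1)*(w^2 + w - 12) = (w - 3)*(w - 1)*(w + 4)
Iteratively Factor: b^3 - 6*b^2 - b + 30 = (b - 3)*(b^2 - 3*b - 10) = (b - 5)*(b - 3)*(b + 2)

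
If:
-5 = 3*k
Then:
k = -5/3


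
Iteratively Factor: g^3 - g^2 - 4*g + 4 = (g - 1)*(g^2 - 4) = (g - 1)*(g + 2)*(g - 2)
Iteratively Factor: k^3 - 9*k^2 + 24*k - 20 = (k - 2)*(k^2 - 7*k + 10) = (k - 5)*(k - 2)*(k - 2)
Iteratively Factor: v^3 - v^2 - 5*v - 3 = (v - 3)*(v^2 + 2*v + 1) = (v - 3)*(v + 1)*(v + 1)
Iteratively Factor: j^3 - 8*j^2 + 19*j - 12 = (j - 1)*(j^2 - 7*j + 12) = (j - 4)*(j - 1)*(j - 3)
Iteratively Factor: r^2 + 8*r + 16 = (r + 4)*(r + 4)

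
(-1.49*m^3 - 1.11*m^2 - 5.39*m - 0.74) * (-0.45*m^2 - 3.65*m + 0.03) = 0.6705*m^5 + 5.938*m^4 + 6.4323*m^3 + 19.9732*m^2 + 2.5393*m - 0.0222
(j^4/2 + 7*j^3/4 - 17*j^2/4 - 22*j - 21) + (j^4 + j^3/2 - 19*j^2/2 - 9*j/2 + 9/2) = 3*j^4/2 + 9*j^3/4 - 55*j^2/4 - 53*j/2 - 33/2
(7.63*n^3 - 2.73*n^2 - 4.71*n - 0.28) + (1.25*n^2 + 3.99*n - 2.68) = 7.63*n^3 - 1.48*n^2 - 0.72*n - 2.96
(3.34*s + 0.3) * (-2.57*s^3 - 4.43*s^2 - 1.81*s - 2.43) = -8.5838*s^4 - 15.5672*s^3 - 7.3744*s^2 - 8.6592*s - 0.729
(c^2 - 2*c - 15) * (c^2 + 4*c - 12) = c^4 + 2*c^3 - 35*c^2 - 36*c + 180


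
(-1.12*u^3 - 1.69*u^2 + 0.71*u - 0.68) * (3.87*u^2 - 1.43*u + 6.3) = -4.3344*u^5 - 4.9387*u^4 - 1.8916*u^3 - 14.2939*u^2 + 5.4454*u - 4.284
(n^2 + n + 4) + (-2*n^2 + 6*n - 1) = -n^2 + 7*n + 3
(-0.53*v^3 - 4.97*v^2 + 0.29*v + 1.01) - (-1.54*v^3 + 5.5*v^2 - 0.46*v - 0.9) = 1.01*v^3 - 10.47*v^2 + 0.75*v + 1.91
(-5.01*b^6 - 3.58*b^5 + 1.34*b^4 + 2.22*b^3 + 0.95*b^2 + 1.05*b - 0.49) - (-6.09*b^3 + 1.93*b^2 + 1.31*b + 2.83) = -5.01*b^6 - 3.58*b^5 + 1.34*b^4 + 8.31*b^3 - 0.98*b^2 - 0.26*b - 3.32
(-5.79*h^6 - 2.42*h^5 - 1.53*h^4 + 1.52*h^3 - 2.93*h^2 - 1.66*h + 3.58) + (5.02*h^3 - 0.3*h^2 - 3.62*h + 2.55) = -5.79*h^6 - 2.42*h^5 - 1.53*h^4 + 6.54*h^3 - 3.23*h^2 - 5.28*h + 6.13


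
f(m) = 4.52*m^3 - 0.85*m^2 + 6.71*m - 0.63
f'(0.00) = 6.71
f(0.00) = -0.63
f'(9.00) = 1089.77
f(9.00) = 3285.99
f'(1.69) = 42.57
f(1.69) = 30.10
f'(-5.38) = 408.34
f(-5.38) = -765.19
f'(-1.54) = 41.49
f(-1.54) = -29.49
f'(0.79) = 13.83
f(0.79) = 6.37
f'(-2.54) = 98.51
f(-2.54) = -97.23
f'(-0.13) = 7.16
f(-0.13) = -1.53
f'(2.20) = 68.60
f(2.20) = 58.15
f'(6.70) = 604.03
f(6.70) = 1365.62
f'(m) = 13.56*m^2 - 1.7*m + 6.71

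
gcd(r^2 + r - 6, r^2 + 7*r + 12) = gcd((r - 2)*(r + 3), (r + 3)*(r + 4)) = r + 3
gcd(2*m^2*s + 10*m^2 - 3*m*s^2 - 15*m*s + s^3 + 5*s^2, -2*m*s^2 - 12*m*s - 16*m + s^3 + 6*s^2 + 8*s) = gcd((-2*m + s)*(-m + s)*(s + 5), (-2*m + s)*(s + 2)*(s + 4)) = -2*m + s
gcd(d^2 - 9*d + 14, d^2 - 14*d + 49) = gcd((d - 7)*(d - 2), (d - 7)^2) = d - 7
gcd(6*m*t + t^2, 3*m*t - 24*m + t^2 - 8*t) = 1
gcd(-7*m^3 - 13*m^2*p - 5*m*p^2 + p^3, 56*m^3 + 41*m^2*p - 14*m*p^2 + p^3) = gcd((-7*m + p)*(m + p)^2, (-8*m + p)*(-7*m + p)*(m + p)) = -7*m^2 - 6*m*p + p^2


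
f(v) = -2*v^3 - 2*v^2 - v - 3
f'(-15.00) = -1291.00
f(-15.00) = 6312.00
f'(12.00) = -913.00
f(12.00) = -3759.00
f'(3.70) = -97.94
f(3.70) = -135.39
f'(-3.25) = -51.38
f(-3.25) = 47.78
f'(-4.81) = -120.58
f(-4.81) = 178.11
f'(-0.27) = -0.36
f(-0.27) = -2.84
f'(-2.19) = -21.02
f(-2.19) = 10.60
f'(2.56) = -50.56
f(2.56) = -52.22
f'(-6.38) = -219.71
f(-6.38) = 441.36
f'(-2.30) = -23.54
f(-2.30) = 13.05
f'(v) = -6*v^2 - 4*v - 1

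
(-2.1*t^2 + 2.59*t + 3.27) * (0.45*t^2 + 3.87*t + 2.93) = -0.945*t^4 - 6.9615*t^3 + 5.3418*t^2 + 20.2436*t + 9.5811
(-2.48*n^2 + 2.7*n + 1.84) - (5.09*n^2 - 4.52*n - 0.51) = -7.57*n^2 + 7.22*n + 2.35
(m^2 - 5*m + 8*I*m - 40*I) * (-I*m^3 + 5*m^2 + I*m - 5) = -I*m^5 + 13*m^4 + 5*I*m^4 - 65*m^3 + 41*I*m^3 - 13*m^2 - 205*I*m^2 + 65*m - 40*I*m + 200*I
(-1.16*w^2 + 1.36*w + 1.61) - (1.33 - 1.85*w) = -1.16*w^2 + 3.21*w + 0.28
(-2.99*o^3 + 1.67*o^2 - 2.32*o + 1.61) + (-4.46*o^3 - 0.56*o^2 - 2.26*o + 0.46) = -7.45*o^3 + 1.11*o^2 - 4.58*o + 2.07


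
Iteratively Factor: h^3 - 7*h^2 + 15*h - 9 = (h - 3)*(h^2 - 4*h + 3) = (h - 3)*(h - 1)*(h - 3)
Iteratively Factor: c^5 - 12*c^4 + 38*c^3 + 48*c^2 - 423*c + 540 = (c - 3)*(c^4 - 9*c^3 + 11*c^2 + 81*c - 180) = (c - 3)^2*(c^3 - 6*c^2 - 7*c + 60) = (c - 5)*(c - 3)^2*(c^2 - c - 12) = (c - 5)*(c - 4)*(c - 3)^2*(c + 3)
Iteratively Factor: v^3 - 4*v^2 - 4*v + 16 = (v + 2)*(v^2 - 6*v + 8) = (v - 4)*(v + 2)*(v - 2)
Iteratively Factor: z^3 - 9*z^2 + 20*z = (z - 4)*(z^2 - 5*z) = (z - 5)*(z - 4)*(z)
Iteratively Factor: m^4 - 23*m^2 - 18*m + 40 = (m - 5)*(m^3 + 5*m^2 + 2*m - 8) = (m - 5)*(m + 4)*(m^2 + m - 2) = (m - 5)*(m + 2)*(m + 4)*(m - 1)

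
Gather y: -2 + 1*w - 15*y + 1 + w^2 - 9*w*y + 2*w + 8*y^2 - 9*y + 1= w^2 + 3*w + 8*y^2 + y*(-9*w - 24)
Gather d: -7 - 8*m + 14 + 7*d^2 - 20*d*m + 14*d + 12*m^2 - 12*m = 7*d^2 + d*(14 - 20*m) + 12*m^2 - 20*m + 7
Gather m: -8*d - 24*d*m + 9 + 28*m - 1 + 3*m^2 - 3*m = -8*d + 3*m^2 + m*(25 - 24*d) + 8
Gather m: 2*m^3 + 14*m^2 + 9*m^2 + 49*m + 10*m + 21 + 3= 2*m^3 + 23*m^2 + 59*m + 24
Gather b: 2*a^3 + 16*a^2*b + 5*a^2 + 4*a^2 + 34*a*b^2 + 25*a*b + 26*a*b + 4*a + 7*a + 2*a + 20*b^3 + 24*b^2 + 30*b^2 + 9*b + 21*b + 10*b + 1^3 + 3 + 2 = 2*a^3 + 9*a^2 + 13*a + 20*b^3 + b^2*(34*a + 54) + b*(16*a^2 + 51*a + 40) + 6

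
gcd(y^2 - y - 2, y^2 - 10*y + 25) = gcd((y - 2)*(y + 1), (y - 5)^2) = 1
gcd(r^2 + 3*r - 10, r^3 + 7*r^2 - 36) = r - 2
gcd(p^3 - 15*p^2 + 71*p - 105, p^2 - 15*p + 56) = p - 7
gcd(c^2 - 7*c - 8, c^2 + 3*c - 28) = 1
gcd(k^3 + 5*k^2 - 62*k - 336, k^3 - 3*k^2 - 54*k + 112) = k^2 - k - 56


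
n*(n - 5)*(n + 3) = n^3 - 2*n^2 - 15*n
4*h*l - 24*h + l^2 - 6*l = (4*h + l)*(l - 6)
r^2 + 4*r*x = r*(r + 4*x)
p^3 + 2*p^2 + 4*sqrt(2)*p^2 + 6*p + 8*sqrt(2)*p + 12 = (p + 2)*(p + sqrt(2))*(p + 3*sqrt(2))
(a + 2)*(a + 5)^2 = a^3 + 12*a^2 + 45*a + 50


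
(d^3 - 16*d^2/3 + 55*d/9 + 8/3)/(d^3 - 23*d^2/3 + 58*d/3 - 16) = (d + 1/3)/(d - 2)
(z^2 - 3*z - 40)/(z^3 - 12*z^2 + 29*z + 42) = (z^2 - 3*z - 40)/(z^3 - 12*z^2 + 29*z + 42)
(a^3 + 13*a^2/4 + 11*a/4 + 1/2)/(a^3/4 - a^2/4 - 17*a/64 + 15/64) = 16*(4*a^2 + 9*a + 2)/(16*a^2 - 32*a + 15)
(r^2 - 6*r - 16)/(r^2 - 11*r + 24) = (r + 2)/(r - 3)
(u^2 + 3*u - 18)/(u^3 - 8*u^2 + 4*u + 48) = (u^2 + 3*u - 18)/(u^3 - 8*u^2 + 4*u + 48)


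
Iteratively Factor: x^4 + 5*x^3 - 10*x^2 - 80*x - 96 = (x + 3)*(x^3 + 2*x^2 - 16*x - 32) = (x + 2)*(x + 3)*(x^2 - 16) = (x + 2)*(x + 3)*(x + 4)*(x - 4)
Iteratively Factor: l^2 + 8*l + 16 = (l + 4)*(l + 4)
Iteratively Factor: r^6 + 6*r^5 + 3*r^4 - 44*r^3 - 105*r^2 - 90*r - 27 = (r - 3)*(r^5 + 9*r^4 + 30*r^3 + 46*r^2 + 33*r + 9) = (r - 3)*(r + 3)*(r^4 + 6*r^3 + 12*r^2 + 10*r + 3) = (r - 3)*(r + 1)*(r + 3)*(r^3 + 5*r^2 + 7*r + 3) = (r - 3)*(r + 1)*(r + 3)^2*(r^2 + 2*r + 1) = (r - 3)*(r + 1)^2*(r + 3)^2*(r + 1)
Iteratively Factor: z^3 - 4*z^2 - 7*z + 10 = (z + 2)*(z^2 - 6*z + 5) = (z - 1)*(z + 2)*(z - 5)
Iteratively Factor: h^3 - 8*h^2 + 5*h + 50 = (h + 2)*(h^2 - 10*h + 25) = (h - 5)*(h + 2)*(h - 5)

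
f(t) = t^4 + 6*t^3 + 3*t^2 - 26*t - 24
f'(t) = 4*t^3 + 18*t^2 + 6*t - 26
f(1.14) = -39.16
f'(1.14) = 10.16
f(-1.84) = 8.08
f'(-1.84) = -1.02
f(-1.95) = 8.08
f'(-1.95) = 1.09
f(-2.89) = 1.13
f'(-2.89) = 10.45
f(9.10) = 11366.75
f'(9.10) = 4533.46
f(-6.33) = 344.49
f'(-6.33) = -357.28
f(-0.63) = -7.77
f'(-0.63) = -23.64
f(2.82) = 124.33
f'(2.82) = 223.77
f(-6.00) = 240.00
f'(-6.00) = -278.00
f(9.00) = 10920.00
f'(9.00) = 4402.00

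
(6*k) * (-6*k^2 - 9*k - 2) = -36*k^3 - 54*k^2 - 12*k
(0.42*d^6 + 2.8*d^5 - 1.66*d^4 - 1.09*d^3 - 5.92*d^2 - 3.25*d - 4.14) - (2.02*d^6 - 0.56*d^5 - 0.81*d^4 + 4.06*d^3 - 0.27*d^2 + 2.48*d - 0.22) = -1.6*d^6 + 3.36*d^5 - 0.85*d^4 - 5.15*d^3 - 5.65*d^2 - 5.73*d - 3.92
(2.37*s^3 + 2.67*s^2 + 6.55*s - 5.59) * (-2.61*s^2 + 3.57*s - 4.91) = -6.1857*s^5 + 1.4922*s^4 - 19.2003*s^3 + 24.8637*s^2 - 52.1168*s + 27.4469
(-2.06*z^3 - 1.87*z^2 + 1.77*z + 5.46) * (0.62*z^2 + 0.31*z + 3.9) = -1.2772*z^5 - 1.798*z^4 - 7.5163*z^3 - 3.3591*z^2 + 8.5956*z + 21.294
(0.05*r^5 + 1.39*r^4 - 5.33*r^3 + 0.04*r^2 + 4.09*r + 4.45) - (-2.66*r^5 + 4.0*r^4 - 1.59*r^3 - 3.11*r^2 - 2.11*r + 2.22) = 2.71*r^5 - 2.61*r^4 - 3.74*r^3 + 3.15*r^2 + 6.2*r + 2.23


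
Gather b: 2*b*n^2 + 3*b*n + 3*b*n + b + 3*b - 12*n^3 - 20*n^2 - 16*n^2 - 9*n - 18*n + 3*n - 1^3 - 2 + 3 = b*(2*n^2 + 6*n + 4) - 12*n^3 - 36*n^2 - 24*n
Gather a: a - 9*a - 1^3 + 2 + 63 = 64 - 8*a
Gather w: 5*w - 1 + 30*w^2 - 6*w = 30*w^2 - w - 1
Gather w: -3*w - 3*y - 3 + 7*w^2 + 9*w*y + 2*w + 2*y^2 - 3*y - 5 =7*w^2 + w*(9*y - 1) + 2*y^2 - 6*y - 8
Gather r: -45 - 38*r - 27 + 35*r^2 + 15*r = 35*r^2 - 23*r - 72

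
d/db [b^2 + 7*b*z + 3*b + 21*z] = 2*b + 7*z + 3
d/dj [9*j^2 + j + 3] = 18*j + 1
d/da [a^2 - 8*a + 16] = 2*a - 8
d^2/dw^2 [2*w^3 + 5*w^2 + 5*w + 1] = 12*w + 10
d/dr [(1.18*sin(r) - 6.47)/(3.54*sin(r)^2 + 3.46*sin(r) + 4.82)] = (-4.1772*sin(r)^2 + 45.8076*sin(r) + 28.0738)*cos(r)/(12.5316*sin(r)^4 + 24.4968*sin(r)^3 + 46.0972*sin(r)^2 + 33.3544*sin(r) + 23.2324)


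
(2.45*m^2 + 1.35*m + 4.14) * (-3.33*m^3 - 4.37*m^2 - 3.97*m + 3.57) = -8.1585*m^5 - 15.202*m^4 - 29.4122*m^3 - 14.7048*m^2 - 11.6163*m + 14.7798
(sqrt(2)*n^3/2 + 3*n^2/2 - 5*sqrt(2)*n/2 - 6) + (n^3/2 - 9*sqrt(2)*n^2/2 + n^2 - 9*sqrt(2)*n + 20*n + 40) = n^3/2 + sqrt(2)*n^3/2 - 9*sqrt(2)*n^2/2 + 5*n^2/2 - 23*sqrt(2)*n/2 + 20*n + 34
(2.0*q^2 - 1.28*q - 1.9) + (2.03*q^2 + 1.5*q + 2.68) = 4.03*q^2 + 0.22*q + 0.78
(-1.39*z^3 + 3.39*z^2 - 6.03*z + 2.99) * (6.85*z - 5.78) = -9.5215*z^4 + 31.2557*z^3 - 60.8997*z^2 + 55.3349*z - 17.2822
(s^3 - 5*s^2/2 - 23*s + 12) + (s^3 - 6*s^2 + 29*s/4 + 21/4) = 2*s^3 - 17*s^2/2 - 63*s/4 + 69/4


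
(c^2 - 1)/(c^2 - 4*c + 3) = (c + 1)/(c - 3)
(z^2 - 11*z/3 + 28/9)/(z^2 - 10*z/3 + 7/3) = (z - 4/3)/(z - 1)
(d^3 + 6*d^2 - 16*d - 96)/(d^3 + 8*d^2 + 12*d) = (d^2 - 16)/(d*(d + 2))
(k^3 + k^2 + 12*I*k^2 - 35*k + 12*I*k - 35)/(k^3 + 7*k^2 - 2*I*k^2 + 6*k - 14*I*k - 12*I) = (k^2 + 12*I*k - 35)/(k^2 + 2*k*(3 - I) - 12*I)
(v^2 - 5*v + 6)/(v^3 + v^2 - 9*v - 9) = (v - 2)/(v^2 + 4*v + 3)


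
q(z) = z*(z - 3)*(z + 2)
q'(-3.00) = 27.00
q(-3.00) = -18.00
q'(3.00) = 15.00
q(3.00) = 0.00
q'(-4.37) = 60.03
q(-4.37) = -76.33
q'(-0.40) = -4.72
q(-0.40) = 2.18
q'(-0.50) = -4.25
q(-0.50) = 2.62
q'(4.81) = 53.79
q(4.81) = 59.29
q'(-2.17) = 12.47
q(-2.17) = -1.91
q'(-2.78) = 22.75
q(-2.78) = -12.53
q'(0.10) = -6.17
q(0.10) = -0.61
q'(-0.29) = -5.17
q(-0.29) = 1.63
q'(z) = z*(z - 3) + z*(z + 2) + (z - 3)*(z + 2)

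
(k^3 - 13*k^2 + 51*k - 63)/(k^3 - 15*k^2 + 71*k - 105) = (k - 3)/(k - 5)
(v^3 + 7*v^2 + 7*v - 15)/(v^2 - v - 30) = (v^2 + 2*v - 3)/(v - 6)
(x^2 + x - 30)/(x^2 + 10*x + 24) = (x - 5)/(x + 4)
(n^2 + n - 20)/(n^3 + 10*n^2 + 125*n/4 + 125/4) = 4*(n - 4)/(4*n^2 + 20*n + 25)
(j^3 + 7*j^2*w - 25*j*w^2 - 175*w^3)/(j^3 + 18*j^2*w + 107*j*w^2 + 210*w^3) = (j - 5*w)/(j + 6*w)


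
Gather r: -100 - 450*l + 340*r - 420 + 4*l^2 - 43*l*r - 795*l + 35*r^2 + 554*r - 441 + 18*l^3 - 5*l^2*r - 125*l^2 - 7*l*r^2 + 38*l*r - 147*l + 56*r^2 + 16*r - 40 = 18*l^3 - 121*l^2 - 1392*l + r^2*(91 - 7*l) + r*(-5*l^2 - 5*l + 910) - 1001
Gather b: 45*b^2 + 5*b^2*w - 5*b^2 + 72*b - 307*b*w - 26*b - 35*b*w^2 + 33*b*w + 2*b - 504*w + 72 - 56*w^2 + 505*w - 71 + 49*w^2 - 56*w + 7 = b^2*(5*w + 40) + b*(-35*w^2 - 274*w + 48) - 7*w^2 - 55*w + 8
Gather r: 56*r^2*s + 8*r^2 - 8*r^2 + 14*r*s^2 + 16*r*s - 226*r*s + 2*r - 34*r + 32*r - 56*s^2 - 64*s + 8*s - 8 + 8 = 56*r^2*s + r*(14*s^2 - 210*s) - 56*s^2 - 56*s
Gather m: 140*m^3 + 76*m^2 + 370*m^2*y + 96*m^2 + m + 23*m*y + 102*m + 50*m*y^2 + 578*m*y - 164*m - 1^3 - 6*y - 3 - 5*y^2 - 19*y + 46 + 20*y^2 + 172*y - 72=140*m^3 + m^2*(370*y + 172) + m*(50*y^2 + 601*y - 61) + 15*y^2 + 147*y - 30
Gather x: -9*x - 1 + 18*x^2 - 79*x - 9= 18*x^2 - 88*x - 10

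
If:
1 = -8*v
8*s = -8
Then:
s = -1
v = -1/8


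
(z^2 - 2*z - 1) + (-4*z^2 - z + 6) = -3*z^2 - 3*z + 5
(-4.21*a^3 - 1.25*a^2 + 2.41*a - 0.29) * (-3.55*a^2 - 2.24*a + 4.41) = 14.9455*a^5 + 13.8679*a^4 - 24.3216*a^3 - 9.8814*a^2 + 11.2777*a - 1.2789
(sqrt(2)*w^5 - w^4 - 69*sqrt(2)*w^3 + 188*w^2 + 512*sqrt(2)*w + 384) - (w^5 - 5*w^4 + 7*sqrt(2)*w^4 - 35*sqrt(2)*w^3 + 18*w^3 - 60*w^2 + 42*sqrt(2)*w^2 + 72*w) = -w^5 + sqrt(2)*w^5 - 7*sqrt(2)*w^4 + 4*w^4 - 34*sqrt(2)*w^3 - 18*w^3 - 42*sqrt(2)*w^2 + 248*w^2 - 72*w + 512*sqrt(2)*w + 384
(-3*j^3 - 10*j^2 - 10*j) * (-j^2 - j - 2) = 3*j^5 + 13*j^4 + 26*j^3 + 30*j^2 + 20*j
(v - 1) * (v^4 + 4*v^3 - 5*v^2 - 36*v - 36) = v^5 + 3*v^4 - 9*v^3 - 31*v^2 + 36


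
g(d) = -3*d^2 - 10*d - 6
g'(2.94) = -27.64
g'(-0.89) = -4.66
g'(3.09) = -28.54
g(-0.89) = 0.52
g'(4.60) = -37.60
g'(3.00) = -28.00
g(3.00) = -63.00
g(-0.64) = -0.83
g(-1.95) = 2.09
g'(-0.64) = -6.16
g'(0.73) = -14.38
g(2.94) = -61.33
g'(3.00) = -28.00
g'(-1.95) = 1.70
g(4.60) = -115.48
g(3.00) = -63.00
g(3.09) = -65.54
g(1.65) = -30.67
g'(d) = -6*d - 10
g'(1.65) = -19.90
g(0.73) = -14.90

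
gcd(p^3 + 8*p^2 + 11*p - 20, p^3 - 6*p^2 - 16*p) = 1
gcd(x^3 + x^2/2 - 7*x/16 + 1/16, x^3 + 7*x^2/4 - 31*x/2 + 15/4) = x - 1/4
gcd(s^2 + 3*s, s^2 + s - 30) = 1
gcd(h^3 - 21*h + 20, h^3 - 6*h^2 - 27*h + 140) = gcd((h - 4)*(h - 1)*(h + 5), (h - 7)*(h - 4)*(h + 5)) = h^2 + h - 20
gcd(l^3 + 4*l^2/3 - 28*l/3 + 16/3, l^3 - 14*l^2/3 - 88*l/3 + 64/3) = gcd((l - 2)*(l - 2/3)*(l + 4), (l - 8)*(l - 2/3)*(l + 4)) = l^2 + 10*l/3 - 8/3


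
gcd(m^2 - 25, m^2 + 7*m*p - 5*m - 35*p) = m - 5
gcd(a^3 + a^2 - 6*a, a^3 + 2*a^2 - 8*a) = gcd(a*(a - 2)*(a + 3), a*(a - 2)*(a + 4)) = a^2 - 2*a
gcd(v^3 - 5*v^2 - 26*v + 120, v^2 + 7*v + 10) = v + 5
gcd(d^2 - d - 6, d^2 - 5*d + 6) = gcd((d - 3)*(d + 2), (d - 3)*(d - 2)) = d - 3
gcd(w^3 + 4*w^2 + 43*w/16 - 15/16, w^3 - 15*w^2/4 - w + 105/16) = w + 5/4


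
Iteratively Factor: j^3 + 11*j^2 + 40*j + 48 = (j + 4)*(j^2 + 7*j + 12) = (j + 3)*(j + 4)*(j + 4)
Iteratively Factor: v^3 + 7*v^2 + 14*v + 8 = (v + 2)*(v^2 + 5*v + 4) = (v + 2)*(v + 4)*(v + 1)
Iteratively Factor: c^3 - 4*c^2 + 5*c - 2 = (c - 1)*(c^2 - 3*c + 2) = (c - 2)*(c - 1)*(c - 1)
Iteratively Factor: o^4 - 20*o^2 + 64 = (o + 4)*(o^3 - 4*o^2 - 4*o + 16) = (o - 4)*(o + 4)*(o^2 - 4) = (o - 4)*(o - 2)*(o + 4)*(o + 2)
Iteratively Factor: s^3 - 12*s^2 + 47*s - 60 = (s - 3)*(s^2 - 9*s + 20) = (s - 5)*(s - 3)*(s - 4)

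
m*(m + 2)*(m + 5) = m^3 + 7*m^2 + 10*m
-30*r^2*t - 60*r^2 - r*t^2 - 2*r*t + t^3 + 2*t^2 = (-6*r + t)*(5*r + t)*(t + 2)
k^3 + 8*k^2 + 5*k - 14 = (k - 1)*(k + 2)*(k + 7)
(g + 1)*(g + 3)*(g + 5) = g^3 + 9*g^2 + 23*g + 15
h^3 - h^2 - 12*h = h*(h - 4)*(h + 3)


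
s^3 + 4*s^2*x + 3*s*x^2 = s*(s + x)*(s + 3*x)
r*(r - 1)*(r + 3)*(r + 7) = r^4 + 9*r^3 + 11*r^2 - 21*r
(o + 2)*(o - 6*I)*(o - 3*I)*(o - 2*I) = o^4 + 2*o^3 - 11*I*o^3 - 36*o^2 - 22*I*o^2 - 72*o + 36*I*o + 72*I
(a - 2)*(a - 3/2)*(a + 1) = a^3 - 5*a^2/2 - a/2 + 3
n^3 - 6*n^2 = n^2*(n - 6)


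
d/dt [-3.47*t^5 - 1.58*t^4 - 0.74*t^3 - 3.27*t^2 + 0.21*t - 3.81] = -17.35*t^4 - 6.32*t^3 - 2.22*t^2 - 6.54*t + 0.21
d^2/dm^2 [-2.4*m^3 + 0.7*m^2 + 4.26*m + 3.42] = 1.4 - 14.4*m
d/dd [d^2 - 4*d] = 2*d - 4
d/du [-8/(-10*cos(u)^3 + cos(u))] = 8*(30 - 1/cos(u)^2)*sin(u)/(10*sin(u)^2 - 9)^2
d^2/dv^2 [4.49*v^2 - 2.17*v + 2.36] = 8.98000000000000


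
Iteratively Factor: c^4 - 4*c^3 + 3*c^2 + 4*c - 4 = (c - 2)*(c^3 - 2*c^2 - c + 2) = (c - 2)*(c + 1)*(c^2 - 3*c + 2) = (c - 2)*(c - 1)*(c + 1)*(c - 2)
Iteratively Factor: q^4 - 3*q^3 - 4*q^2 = (q)*(q^3 - 3*q^2 - 4*q) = q*(q + 1)*(q^2 - 4*q) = q*(q - 4)*(q + 1)*(q)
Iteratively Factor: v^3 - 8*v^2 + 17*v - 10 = (v - 2)*(v^2 - 6*v + 5) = (v - 5)*(v - 2)*(v - 1)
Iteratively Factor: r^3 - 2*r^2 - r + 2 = (r - 2)*(r^2 - 1) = (r - 2)*(r - 1)*(r + 1)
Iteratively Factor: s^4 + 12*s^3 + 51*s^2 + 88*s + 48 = (s + 1)*(s^3 + 11*s^2 + 40*s + 48) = (s + 1)*(s + 4)*(s^2 + 7*s + 12) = (s + 1)*(s + 4)^2*(s + 3)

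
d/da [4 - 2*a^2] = -4*a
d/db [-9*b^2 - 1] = -18*b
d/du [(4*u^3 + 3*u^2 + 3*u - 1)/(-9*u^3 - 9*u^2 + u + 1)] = (-9*u^4 + 62*u^3 + 15*u^2 - 12*u + 4)/(81*u^6 + 162*u^5 + 63*u^4 - 36*u^3 - 17*u^2 + 2*u + 1)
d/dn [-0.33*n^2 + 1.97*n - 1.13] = 1.97 - 0.66*n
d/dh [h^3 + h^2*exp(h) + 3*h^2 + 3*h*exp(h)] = h^2*exp(h) + 3*h^2 + 5*h*exp(h) + 6*h + 3*exp(h)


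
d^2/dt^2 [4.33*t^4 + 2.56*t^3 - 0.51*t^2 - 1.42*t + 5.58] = 51.96*t^2 + 15.36*t - 1.02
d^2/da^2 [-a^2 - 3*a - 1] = -2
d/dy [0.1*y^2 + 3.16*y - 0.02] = 0.2*y + 3.16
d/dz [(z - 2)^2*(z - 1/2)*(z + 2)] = 4*z^3 - 15*z^2/2 - 6*z + 10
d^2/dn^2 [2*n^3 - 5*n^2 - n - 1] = 12*n - 10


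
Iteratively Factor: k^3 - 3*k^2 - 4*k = (k + 1)*(k^2 - 4*k) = k*(k + 1)*(k - 4)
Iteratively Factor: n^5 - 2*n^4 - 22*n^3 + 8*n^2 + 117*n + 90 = (n + 1)*(n^4 - 3*n^3 - 19*n^2 + 27*n + 90) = (n + 1)*(n + 3)*(n^3 - 6*n^2 - n + 30) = (n - 3)*(n + 1)*(n + 3)*(n^2 - 3*n - 10) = (n - 5)*(n - 3)*(n + 1)*(n + 3)*(n + 2)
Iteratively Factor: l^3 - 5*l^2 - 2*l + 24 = (l - 3)*(l^2 - 2*l - 8) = (l - 3)*(l + 2)*(l - 4)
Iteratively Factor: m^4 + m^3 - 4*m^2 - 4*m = (m + 2)*(m^3 - m^2 - 2*m) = (m + 1)*(m + 2)*(m^2 - 2*m) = m*(m + 1)*(m + 2)*(m - 2)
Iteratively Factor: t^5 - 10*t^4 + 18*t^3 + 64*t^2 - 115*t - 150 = (t - 3)*(t^4 - 7*t^3 - 3*t^2 + 55*t + 50) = (t - 3)*(t + 2)*(t^3 - 9*t^2 + 15*t + 25) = (t - 3)*(t + 1)*(t + 2)*(t^2 - 10*t + 25) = (t - 5)*(t - 3)*(t + 1)*(t + 2)*(t - 5)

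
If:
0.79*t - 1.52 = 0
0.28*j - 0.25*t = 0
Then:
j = 1.72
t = 1.92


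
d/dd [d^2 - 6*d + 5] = 2*d - 6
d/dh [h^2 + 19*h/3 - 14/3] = 2*h + 19/3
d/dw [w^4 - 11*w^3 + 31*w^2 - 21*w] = 4*w^3 - 33*w^2 + 62*w - 21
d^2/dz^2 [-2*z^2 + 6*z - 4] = -4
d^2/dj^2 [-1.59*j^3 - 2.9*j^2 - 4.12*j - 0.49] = -9.54*j - 5.8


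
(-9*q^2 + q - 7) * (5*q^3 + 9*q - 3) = -45*q^5 + 5*q^4 - 116*q^3 + 36*q^2 - 66*q + 21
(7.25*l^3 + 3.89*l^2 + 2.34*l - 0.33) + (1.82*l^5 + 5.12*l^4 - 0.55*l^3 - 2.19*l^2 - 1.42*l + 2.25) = 1.82*l^5 + 5.12*l^4 + 6.7*l^3 + 1.7*l^2 + 0.92*l + 1.92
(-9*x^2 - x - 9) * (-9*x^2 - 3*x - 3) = 81*x^4 + 36*x^3 + 111*x^2 + 30*x + 27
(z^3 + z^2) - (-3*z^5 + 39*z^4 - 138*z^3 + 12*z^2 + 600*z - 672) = 3*z^5 - 39*z^4 + 139*z^3 - 11*z^2 - 600*z + 672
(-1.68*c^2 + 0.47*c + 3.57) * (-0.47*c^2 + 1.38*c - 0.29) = 0.7896*c^4 - 2.5393*c^3 - 0.5421*c^2 + 4.7903*c - 1.0353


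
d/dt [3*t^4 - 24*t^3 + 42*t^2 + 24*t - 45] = 12*t^3 - 72*t^2 + 84*t + 24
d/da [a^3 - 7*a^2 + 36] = a*(3*a - 14)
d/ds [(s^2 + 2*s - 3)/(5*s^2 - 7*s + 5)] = (-17*s^2 + 40*s - 11)/(25*s^4 - 70*s^3 + 99*s^2 - 70*s + 25)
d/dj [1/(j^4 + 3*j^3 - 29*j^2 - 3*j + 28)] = (-4*j^3 - 9*j^2 + 58*j + 3)/(j^4 + 3*j^3 - 29*j^2 - 3*j + 28)^2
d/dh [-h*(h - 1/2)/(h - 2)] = (-h^2 + 4*h - 1)/(h^2 - 4*h + 4)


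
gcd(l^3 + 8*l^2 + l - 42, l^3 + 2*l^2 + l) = 1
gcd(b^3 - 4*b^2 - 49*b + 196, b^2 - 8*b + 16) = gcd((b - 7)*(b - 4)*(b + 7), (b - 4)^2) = b - 4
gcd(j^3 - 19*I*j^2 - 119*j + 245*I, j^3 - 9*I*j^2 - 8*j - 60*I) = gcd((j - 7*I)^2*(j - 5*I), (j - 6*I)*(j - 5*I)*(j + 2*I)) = j - 5*I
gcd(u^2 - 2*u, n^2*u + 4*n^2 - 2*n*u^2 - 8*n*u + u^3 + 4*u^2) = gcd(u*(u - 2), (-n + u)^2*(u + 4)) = 1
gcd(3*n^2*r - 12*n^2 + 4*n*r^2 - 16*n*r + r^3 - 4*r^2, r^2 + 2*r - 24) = r - 4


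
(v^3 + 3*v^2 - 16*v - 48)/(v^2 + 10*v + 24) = (v^2 - v - 12)/(v + 6)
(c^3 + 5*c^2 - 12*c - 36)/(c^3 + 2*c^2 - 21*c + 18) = (c + 2)/(c - 1)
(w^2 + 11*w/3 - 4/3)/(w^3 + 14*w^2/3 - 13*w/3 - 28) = (3*w - 1)/(3*w^2 + 2*w - 21)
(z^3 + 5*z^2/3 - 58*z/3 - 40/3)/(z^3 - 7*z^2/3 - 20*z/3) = (3*z^2 + 17*z + 10)/(z*(3*z + 5))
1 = 1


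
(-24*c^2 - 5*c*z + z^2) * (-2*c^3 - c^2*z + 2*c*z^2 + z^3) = 48*c^5 + 34*c^4*z - 45*c^3*z^2 - 35*c^2*z^3 - 3*c*z^4 + z^5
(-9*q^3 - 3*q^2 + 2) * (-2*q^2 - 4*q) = 18*q^5 + 42*q^4 + 12*q^3 - 4*q^2 - 8*q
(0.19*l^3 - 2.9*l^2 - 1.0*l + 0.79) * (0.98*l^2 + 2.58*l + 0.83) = 0.1862*l^5 - 2.3518*l^4 - 8.3043*l^3 - 4.2128*l^2 + 1.2082*l + 0.6557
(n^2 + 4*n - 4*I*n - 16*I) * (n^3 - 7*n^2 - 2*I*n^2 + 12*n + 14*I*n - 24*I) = n^5 - 3*n^4 - 6*I*n^4 - 24*n^3 + 18*I*n^3 + 72*n^2 + 96*I*n^2 + 128*n - 288*I*n - 384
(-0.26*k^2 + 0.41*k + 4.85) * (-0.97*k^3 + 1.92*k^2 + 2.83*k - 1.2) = 0.2522*k^5 - 0.8969*k^4 - 4.6531*k^3 + 10.7843*k^2 + 13.2335*k - 5.82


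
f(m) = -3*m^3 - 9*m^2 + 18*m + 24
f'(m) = -9*m^2 - 18*m + 18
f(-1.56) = -14.59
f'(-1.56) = 24.18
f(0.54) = 30.62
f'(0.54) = 5.66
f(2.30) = -18.71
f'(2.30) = -71.01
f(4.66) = -391.14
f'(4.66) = -261.32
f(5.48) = -641.33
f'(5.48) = -350.91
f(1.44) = 22.30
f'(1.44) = -26.58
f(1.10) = 28.92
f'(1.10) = -12.69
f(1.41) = 23.08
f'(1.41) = -25.27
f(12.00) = -6240.00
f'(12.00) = -1494.00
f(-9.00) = 1320.00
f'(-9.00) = -549.00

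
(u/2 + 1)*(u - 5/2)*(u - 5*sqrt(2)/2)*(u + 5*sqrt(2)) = u^4/2 - u^3/4 + 5*sqrt(2)*u^3/4 - 15*u^2 - 5*sqrt(2)*u^2/8 - 25*sqrt(2)*u/4 + 25*u/4 + 125/2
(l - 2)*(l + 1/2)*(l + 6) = l^3 + 9*l^2/2 - 10*l - 6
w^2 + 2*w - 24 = (w - 4)*(w + 6)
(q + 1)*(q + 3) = q^2 + 4*q + 3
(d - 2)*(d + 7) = d^2 + 5*d - 14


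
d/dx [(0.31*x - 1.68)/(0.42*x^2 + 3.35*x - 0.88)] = (-0.1302*x^2 + 1.4112*x + 5.3552)/(0.1764*x^4 + 2.814*x^3 + 10.4833*x^2 - 5.896*x + 0.7744)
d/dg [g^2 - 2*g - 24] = 2*g - 2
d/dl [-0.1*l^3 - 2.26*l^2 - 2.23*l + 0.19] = -0.3*l^2 - 4.52*l - 2.23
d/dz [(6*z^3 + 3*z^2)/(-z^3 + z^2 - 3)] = 9*z*(z^3 - 6*z - 2)/(z^6 - 2*z^5 + z^4 + 6*z^3 - 6*z^2 + 9)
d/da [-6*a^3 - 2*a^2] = 2*a*(-9*a - 2)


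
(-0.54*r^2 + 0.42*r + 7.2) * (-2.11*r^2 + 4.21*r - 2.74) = 1.1394*r^4 - 3.1596*r^3 - 11.9442*r^2 + 29.1612*r - 19.728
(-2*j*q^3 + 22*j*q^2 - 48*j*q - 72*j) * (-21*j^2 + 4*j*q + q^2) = 42*j^3*q^3 - 462*j^3*q^2 + 1008*j^3*q + 1512*j^3 - 8*j^2*q^4 + 88*j^2*q^3 - 192*j^2*q^2 - 288*j^2*q - 2*j*q^5 + 22*j*q^4 - 48*j*q^3 - 72*j*q^2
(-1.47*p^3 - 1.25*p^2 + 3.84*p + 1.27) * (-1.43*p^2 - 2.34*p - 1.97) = 2.1021*p^5 + 5.2273*p^4 + 0.329700000000001*p^3 - 8.3392*p^2 - 10.5366*p - 2.5019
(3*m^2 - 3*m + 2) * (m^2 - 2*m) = 3*m^4 - 9*m^3 + 8*m^2 - 4*m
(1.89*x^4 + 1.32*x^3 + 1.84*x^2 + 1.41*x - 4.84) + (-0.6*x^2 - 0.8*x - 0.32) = 1.89*x^4 + 1.32*x^3 + 1.24*x^2 + 0.61*x - 5.16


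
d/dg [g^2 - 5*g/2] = 2*g - 5/2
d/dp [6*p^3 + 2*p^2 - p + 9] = 18*p^2 + 4*p - 1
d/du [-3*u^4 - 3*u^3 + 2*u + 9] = -12*u^3 - 9*u^2 + 2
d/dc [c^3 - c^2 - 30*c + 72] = 3*c^2 - 2*c - 30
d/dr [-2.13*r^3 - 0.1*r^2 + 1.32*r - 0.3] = -6.39*r^2 - 0.2*r + 1.32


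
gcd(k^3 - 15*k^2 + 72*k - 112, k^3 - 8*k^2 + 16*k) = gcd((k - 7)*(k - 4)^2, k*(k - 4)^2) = k^2 - 8*k + 16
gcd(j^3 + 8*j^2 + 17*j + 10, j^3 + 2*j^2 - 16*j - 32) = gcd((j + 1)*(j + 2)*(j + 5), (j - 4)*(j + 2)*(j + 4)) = j + 2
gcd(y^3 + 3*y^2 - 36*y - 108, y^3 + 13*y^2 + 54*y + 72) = y^2 + 9*y + 18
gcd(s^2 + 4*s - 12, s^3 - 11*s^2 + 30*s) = 1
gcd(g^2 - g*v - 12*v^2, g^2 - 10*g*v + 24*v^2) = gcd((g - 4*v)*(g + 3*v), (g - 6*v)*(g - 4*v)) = -g + 4*v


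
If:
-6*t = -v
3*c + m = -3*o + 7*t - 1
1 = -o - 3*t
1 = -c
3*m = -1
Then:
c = -1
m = -1/3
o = 0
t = -1/3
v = -2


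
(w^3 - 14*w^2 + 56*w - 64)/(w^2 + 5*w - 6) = (w^3 - 14*w^2 + 56*w - 64)/(w^2 + 5*w - 6)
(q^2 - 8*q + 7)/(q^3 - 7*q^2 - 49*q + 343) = (q - 1)/(q^2 - 49)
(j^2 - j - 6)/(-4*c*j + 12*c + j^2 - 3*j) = (-j - 2)/(4*c - j)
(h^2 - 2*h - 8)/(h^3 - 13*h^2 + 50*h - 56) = (h + 2)/(h^2 - 9*h + 14)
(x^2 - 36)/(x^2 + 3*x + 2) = (x^2 - 36)/(x^2 + 3*x + 2)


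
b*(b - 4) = b^2 - 4*b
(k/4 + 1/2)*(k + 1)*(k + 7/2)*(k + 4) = k^4/4 + 21*k^3/8 + 77*k^2/8 + 57*k/4 + 7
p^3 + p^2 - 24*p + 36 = (p - 3)*(p - 2)*(p + 6)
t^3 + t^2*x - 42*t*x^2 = t*(t - 6*x)*(t + 7*x)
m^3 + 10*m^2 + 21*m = m*(m + 3)*(m + 7)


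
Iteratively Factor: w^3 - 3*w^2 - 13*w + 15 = (w - 1)*(w^2 - 2*w - 15) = (w - 5)*(w - 1)*(w + 3)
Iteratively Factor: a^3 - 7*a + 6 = (a + 3)*(a^2 - 3*a + 2) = (a - 1)*(a + 3)*(a - 2)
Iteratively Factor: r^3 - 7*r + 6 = (r + 3)*(r^2 - 3*r + 2) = (r - 1)*(r + 3)*(r - 2)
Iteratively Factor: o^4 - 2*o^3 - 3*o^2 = (o + 1)*(o^3 - 3*o^2) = o*(o + 1)*(o^2 - 3*o) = o^2*(o + 1)*(o - 3)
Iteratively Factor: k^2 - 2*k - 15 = (k + 3)*(k - 5)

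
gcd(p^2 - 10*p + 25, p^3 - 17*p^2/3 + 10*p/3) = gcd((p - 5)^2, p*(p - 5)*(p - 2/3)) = p - 5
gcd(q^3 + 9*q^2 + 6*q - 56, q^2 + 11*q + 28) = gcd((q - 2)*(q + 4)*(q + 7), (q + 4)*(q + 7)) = q^2 + 11*q + 28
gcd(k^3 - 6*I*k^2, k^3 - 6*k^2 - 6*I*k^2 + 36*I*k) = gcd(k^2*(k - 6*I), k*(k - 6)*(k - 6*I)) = k^2 - 6*I*k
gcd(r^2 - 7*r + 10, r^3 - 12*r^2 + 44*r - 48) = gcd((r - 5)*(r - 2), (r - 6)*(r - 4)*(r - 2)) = r - 2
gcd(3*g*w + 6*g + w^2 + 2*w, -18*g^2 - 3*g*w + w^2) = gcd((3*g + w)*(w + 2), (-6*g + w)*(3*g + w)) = 3*g + w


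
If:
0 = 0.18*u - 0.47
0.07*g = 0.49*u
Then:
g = 18.28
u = 2.61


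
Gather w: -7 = -7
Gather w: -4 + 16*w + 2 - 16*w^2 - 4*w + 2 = -16*w^2 + 12*w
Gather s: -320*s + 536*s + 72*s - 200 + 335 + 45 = 288*s + 180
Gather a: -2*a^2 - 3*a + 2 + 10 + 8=-2*a^2 - 3*a + 20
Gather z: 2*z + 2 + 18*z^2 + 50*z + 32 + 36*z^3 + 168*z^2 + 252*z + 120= 36*z^3 + 186*z^2 + 304*z + 154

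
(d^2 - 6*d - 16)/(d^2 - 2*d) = (d^2 - 6*d - 16)/(d*(d - 2))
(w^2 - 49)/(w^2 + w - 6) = (w^2 - 49)/(w^2 + w - 6)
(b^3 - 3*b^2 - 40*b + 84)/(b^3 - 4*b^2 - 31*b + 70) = (b + 6)/(b + 5)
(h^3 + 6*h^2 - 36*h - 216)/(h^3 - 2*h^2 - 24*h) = (h^2 + 12*h + 36)/(h*(h + 4))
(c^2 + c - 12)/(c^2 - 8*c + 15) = (c + 4)/(c - 5)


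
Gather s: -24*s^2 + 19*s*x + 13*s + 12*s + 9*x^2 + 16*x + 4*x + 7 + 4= -24*s^2 + s*(19*x + 25) + 9*x^2 + 20*x + 11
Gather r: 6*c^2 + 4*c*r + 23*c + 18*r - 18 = 6*c^2 + 23*c + r*(4*c + 18) - 18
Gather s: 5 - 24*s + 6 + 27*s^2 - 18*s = 27*s^2 - 42*s + 11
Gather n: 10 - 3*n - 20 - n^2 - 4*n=-n^2 - 7*n - 10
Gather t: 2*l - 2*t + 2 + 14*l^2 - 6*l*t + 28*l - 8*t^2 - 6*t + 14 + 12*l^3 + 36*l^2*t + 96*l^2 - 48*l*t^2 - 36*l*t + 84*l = 12*l^3 + 110*l^2 + 114*l + t^2*(-48*l - 8) + t*(36*l^2 - 42*l - 8) + 16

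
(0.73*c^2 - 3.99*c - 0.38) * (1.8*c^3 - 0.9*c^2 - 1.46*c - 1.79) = 1.314*c^5 - 7.839*c^4 + 1.8412*c^3 + 4.8607*c^2 + 7.6969*c + 0.6802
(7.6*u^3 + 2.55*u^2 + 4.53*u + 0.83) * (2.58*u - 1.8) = 19.608*u^4 - 7.101*u^3 + 7.0974*u^2 - 6.0126*u - 1.494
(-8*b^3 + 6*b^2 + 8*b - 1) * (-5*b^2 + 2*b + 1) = 40*b^5 - 46*b^4 - 36*b^3 + 27*b^2 + 6*b - 1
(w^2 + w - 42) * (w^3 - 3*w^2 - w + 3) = w^5 - 2*w^4 - 46*w^3 + 128*w^2 + 45*w - 126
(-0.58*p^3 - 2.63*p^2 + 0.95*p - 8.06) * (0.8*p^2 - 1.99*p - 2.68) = -0.464*p^5 - 0.9498*p^4 + 7.5481*p^3 - 1.2901*p^2 + 13.4934*p + 21.6008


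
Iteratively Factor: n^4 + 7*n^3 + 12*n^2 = (n)*(n^3 + 7*n^2 + 12*n) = n*(n + 3)*(n^2 + 4*n) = n*(n + 3)*(n + 4)*(n)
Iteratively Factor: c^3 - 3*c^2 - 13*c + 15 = (c - 1)*(c^2 - 2*c - 15) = (c - 5)*(c - 1)*(c + 3)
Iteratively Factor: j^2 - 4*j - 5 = (j + 1)*(j - 5)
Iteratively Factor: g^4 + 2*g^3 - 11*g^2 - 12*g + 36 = (g + 3)*(g^3 - g^2 - 8*g + 12) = (g - 2)*(g + 3)*(g^2 + g - 6) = (g - 2)^2*(g + 3)*(g + 3)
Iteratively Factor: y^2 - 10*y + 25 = (y - 5)*(y - 5)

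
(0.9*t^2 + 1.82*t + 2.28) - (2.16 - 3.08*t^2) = 3.98*t^2 + 1.82*t + 0.12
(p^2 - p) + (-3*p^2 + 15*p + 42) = -2*p^2 + 14*p + 42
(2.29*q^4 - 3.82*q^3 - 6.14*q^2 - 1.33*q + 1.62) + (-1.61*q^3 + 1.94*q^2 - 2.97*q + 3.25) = 2.29*q^4 - 5.43*q^3 - 4.2*q^2 - 4.3*q + 4.87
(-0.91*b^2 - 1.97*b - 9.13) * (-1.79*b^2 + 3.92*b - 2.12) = 1.6289*b^4 - 0.0409000000000002*b^3 + 10.5495*b^2 - 31.6132*b + 19.3556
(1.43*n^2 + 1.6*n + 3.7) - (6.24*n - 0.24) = 1.43*n^2 - 4.64*n + 3.94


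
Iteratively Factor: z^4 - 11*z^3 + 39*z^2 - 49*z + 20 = (z - 4)*(z^3 - 7*z^2 + 11*z - 5) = (z - 5)*(z - 4)*(z^2 - 2*z + 1) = (z - 5)*(z - 4)*(z - 1)*(z - 1)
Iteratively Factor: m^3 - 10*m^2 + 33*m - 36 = (m - 3)*(m^2 - 7*m + 12) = (m - 4)*(m - 3)*(m - 3)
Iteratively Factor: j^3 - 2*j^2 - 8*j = (j + 2)*(j^2 - 4*j) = (j - 4)*(j + 2)*(j)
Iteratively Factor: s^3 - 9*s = (s)*(s^2 - 9) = s*(s - 3)*(s + 3)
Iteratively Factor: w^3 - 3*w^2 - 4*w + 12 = (w + 2)*(w^2 - 5*w + 6) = (w - 2)*(w + 2)*(w - 3)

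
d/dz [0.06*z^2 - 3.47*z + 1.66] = 0.12*z - 3.47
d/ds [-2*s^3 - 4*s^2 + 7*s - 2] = -6*s^2 - 8*s + 7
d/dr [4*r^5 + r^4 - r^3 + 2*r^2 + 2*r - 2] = 20*r^4 + 4*r^3 - 3*r^2 + 4*r + 2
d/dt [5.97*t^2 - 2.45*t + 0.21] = 11.94*t - 2.45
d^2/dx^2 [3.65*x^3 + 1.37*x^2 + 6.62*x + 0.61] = 21.9*x + 2.74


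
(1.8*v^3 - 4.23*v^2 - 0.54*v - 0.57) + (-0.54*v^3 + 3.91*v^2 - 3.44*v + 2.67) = 1.26*v^3 - 0.32*v^2 - 3.98*v + 2.1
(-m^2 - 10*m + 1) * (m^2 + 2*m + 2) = -m^4 - 12*m^3 - 21*m^2 - 18*m + 2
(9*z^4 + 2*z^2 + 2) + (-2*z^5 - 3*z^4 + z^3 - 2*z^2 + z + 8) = -2*z^5 + 6*z^4 + z^3 + z + 10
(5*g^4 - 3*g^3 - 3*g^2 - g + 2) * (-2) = -10*g^4 + 6*g^3 + 6*g^2 + 2*g - 4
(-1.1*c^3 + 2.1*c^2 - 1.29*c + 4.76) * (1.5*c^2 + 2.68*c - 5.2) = -1.65*c^5 + 0.202*c^4 + 9.413*c^3 - 7.2372*c^2 + 19.4648*c - 24.752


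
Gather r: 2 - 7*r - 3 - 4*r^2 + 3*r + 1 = -4*r^2 - 4*r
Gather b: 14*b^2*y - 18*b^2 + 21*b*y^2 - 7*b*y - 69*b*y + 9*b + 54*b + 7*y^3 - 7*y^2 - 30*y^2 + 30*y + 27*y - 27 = b^2*(14*y - 18) + b*(21*y^2 - 76*y + 63) + 7*y^3 - 37*y^2 + 57*y - 27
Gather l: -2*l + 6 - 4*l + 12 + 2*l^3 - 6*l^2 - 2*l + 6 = 2*l^3 - 6*l^2 - 8*l + 24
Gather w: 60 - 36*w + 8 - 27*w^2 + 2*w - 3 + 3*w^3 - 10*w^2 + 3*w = 3*w^3 - 37*w^2 - 31*w + 65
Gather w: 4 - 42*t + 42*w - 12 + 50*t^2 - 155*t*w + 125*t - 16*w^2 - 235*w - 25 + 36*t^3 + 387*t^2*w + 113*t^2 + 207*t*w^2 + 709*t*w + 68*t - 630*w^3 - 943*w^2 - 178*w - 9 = 36*t^3 + 163*t^2 + 151*t - 630*w^3 + w^2*(207*t - 959) + w*(387*t^2 + 554*t - 371) - 42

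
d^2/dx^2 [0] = 0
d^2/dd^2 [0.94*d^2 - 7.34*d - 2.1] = 1.88000000000000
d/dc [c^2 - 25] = 2*c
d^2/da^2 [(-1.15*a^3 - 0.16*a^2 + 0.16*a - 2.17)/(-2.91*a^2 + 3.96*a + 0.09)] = (-1.4210854715202e-14*a^4 + 37.64781*a^3 + 112.965246*a^2 - 150.232806*a + 69.31143)/(24.642171*a^6 - 100.601028*a^5 + 134.613981*a^4 - 55.876392*a^3 - 4.163319*a^2 - 0.096228*a - 0.000729)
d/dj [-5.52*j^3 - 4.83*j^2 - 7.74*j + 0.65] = -16.56*j^2 - 9.66*j - 7.74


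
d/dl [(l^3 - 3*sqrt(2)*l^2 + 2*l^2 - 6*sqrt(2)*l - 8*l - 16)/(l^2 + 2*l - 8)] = (l^4 + 4*l^3 - 12*l^2 + 48*sqrt(2)*l + 48*sqrt(2) + 96)/(l^4 + 4*l^3 - 12*l^2 - 32*l + 64)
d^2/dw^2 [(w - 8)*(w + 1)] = 2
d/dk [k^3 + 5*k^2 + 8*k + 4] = 3*k^2 + 10*k + 8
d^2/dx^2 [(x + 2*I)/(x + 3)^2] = 2*(x - 6 + 6*I)/(x + 3)^4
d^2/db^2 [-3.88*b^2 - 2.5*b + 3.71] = -7.76000000000000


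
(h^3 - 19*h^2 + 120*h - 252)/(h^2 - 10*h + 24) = (h^2 - 13*h + 42)/(h - 4)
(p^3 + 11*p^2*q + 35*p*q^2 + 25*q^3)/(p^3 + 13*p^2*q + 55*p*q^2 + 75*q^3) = (p + q)/(p + 3*q)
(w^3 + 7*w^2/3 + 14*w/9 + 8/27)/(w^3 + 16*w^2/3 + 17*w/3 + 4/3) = (w^2 + 2*w + 8/9)/(w^2 + 5*w + 4)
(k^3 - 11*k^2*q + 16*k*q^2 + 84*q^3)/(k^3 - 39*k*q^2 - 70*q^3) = (k - 6*q)/(k + 5*q)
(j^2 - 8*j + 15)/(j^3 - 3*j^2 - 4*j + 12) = (j - 5)/(j^2 - 4)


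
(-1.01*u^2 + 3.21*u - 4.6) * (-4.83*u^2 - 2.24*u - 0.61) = 4.8783*u^4 - 13.2419*u^3 + 15.6437*u^2 + 8.3459*u + 2.806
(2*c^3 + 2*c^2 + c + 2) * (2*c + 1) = 4*c^4 + 6*c^3 + 4*c^2 + 5*c + 2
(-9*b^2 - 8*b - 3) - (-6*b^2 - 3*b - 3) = -3*b^2 - 5*b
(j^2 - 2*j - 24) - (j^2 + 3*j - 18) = -5*j - 6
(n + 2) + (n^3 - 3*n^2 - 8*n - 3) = n^3 - 3*n^2 - 7*n - 1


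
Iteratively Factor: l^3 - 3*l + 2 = (l + 2)*(l^2 - 2*l + 1) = (l - 1)*(l + 2)*(l - 1)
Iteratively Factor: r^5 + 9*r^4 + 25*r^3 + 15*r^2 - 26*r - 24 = (r + 3)*(r^4 + 6*r^3 + 7*r^2 - 6*r - 8) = (r + 2)*(r + 3)*(r^3 + 4*r^2 - r - 4) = (r + 1)*(r + 2)*(r + 3)*(r^2 + 3*r - 4) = (r - 1)*(r + 1)*(r + 2)*(r + 3)*(r + 4)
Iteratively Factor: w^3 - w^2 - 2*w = (w - 2)*(w^2 + w) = w*(w - 2)*(w + 1)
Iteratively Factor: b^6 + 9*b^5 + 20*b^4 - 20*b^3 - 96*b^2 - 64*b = (b + 1)*(b^5 + 8*b^4 + 12*b^3 - 32*b^2 - 64*b) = (b + 1)*(b + 2)*(b^4 + 6*b^3 - 32*b) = (b + 1)*(b + 2)*(b + 4)*(b^3 + 2*b^2 - 8*b) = (b - 2)*(b + 1)*(b + 2)*(b + 4)*(b^2 + 4*b) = b*(b - 2)*(b + 1)*(b + 2)*(b + 4)*(b + 4)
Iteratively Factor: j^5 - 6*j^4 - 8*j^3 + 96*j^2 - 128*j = (j - 4)*(j^4 - 2*j^3 - 16*j^2 + 32*j) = (j - 4)^2*(j^3 + 2*j^2 - 8*j) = (j - 4)^2*(j - 2)*(j^2 + 4*j) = (j - 4)^2*(j - 2)*(j + 4)*(j)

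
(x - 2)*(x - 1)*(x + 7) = x^3 + 4*x^2 - 19*x + 14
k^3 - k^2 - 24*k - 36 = (k - 6)*(k + 2)*(k + 3)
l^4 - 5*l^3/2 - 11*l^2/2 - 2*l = l*(l - 4)*(l + 1/2)*(l + 1)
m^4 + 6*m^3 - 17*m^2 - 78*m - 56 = (m - 4)*(m + 1)*(m + 2)*(m + 7)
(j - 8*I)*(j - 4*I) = j^2 - 12*I*j - 32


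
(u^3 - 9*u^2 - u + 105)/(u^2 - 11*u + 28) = (u^2 - 2*u - 15)/(u - 4)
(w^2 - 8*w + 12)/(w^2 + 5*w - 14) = (w - 6)/(w + 7)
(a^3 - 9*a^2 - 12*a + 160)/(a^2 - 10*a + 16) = (a^2 - a - 20)/(a - 2)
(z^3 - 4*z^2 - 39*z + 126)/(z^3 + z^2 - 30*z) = (z^2 - 10*z + 21)/(z*(z - 5))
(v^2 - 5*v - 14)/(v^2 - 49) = (v + 2)/(v + 7)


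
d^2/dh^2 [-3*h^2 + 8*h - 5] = -6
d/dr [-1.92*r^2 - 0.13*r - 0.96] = -3.84*r - 0.13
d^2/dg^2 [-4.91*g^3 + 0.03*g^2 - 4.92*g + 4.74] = 0.06 - 29.46*g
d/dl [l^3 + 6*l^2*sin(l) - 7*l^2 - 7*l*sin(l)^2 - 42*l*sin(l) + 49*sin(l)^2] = 6*l^2*cos(l) + 3*l^2 + 12*l*sin(l) - 7*l*sin(2*l) - 42*l*cos(l) - 14*l - 7*sin(l)^2 - 42*sin(l) + 49*sin(2*l)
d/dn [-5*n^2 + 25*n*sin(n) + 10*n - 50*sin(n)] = 25*n*cos(n) - 10*n + 25*sin(n) - 50*cos(n) + 10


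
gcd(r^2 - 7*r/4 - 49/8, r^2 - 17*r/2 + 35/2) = r - 7/2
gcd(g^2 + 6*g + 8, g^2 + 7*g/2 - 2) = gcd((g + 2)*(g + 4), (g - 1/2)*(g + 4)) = g + 4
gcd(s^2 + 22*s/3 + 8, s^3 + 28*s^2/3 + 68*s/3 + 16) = s^2 + 22*s/3 + 8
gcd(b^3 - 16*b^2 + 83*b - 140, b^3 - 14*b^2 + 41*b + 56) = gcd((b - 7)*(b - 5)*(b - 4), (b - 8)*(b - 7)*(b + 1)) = b - 7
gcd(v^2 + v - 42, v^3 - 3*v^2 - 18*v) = v - 6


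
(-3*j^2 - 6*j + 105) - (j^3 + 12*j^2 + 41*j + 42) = -j^3 - 15*j^2 - 47*j + 63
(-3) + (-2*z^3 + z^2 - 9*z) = -2*z^3 + z^2 - 9*z - 3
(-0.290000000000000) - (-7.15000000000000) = 6.86000000000000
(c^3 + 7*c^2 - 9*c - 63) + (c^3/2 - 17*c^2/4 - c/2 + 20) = 3*c^3/2 + 11*c^2/4 - 19*c/2 - 43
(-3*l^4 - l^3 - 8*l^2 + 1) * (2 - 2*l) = 6*l^5 - 4*l^4 + 14*l^3 - 16*l^2 - 2*l + 2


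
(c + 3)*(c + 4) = c^2 + 7*c + 12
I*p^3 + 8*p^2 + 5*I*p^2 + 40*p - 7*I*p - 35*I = (p + 5)*(p - 7*I)*(I*p + 1)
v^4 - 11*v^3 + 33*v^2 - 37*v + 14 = (v - 7)*(v - 2)*(v - 1)^2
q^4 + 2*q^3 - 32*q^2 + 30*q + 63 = (q - 3)^2*(q + 1)*(q + 7)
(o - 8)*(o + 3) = o^2 - 5*o - 24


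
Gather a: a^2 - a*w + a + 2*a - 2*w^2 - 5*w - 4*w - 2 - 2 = a^2 + a*(3 - w) - 2*w^2 - 9*w - 4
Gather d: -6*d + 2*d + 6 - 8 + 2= -4*d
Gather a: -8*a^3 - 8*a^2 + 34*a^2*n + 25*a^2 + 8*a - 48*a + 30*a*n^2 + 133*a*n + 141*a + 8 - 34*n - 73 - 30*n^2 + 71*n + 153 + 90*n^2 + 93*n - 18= -8*a^3 + a^2*(34*n + 17) + a*(30*n^2 + 133*n + 101) + 60*n^2 + 130*n + 70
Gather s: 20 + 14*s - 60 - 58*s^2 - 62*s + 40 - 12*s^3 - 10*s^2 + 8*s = -12*s^3 - 68*s^2 - 40*s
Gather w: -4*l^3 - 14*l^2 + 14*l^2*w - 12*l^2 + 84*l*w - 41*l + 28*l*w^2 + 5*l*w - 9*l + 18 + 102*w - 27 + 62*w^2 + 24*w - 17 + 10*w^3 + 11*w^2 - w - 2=-4*l^3 - 26*l^2 - 50*l + 10*w^3 + w^2*(28*l + 73) + w*(14*l^2 + 89*l + 125) - 28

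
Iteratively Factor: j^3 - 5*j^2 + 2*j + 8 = (j - 4)*(j^2 - j - 2) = (j - 4)*(j + 1)*(j - 2)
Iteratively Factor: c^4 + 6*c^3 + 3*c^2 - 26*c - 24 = (c - 2)*(c^3 + 8*c^2 + 19*c + 12) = (c - 2)*(c + 4)*(c^2 + 4*c + 3) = (c - 2)*(c + 3)*(c + 4)*(c + 1)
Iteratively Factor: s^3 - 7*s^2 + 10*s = (s - 2)*(s^2 - 5*s) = (s - 5)*(s - 2)*(s)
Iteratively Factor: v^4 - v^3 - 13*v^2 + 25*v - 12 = (v - 1)*(v^3 - 13*v + 12) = (v - 1)*(v + 4)*(v^2 - 4*v + 3) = (v - 1)^2*(v + 4)*(v - 3)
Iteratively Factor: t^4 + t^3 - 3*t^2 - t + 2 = (t - 1)*(t^3 + 2*t^2 - t - 2) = (t - 1)*(t + 1)*(t^2 + t - 2) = (t - 1)^2*(t + 1)*(t + 2)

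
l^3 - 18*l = l*(l - 3*sqrt(2))*(l + 3*sqrt(2))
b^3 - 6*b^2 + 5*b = b*(b - 5)*(b - 1)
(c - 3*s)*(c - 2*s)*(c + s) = c^3 - 4*c^2*s + c*s^2 + 6*s^3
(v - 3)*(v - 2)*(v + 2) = v^3 - 3*v^2 - 4*v + 12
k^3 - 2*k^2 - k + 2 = (k - 2)*(k - 1)*(k + 1)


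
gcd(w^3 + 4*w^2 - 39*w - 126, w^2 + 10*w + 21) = w^2 + 10*w + 21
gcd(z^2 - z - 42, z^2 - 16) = 1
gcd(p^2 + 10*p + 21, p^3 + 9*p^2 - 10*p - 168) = p + 7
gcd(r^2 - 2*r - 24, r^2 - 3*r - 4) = 1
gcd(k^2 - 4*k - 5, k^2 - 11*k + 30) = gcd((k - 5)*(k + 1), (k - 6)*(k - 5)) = k - 5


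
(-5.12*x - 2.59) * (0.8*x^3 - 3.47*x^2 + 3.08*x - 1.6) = -4.096*x^4 + 15.6944*x^3 - 6.7823*x^2 + 0.2148*x + 4.144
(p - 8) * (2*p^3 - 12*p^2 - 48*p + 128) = 2*p^4 - 28*p^3 + 48*p^2 + 512*p - 1024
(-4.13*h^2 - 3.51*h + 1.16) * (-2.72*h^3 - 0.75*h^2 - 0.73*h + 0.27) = 11.2336*h^5 + 12.6447*h^4 + 2.4922*h^3 + 0.5772*h^2 - 1.7945*h + 0.3132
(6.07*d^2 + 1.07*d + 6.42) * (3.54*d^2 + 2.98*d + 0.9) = 21.4878*d^4 + 21.8764*d^3 + 31.3784*d^2 + 20.0946*d + 5.778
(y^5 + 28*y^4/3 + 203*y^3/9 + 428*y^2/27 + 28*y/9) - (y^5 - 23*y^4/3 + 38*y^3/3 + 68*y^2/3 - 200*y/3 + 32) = 17*y^4 + 89*y^3/9 - 184*y^2/27 + 628*y/9 - 32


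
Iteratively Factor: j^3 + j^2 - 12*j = (j - 3)*(j^2 + 4*j) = (j - 3)*(j + 4)*(j)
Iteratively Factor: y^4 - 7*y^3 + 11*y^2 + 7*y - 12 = (y - 3)*(y^3 - 4*y^2 - y + 4) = (y - 4)*(y - 3)*(y^2 - 1) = (y - 4)*(y - 3)*(y + 1)*(y - 1)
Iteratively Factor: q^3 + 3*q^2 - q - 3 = (q + 3)*(q^2 - 1) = (q - 1)*(q + 3)*(q + 1)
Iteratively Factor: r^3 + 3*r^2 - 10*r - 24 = (r + 2)*(r^2 + r - 12) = (r + 2)*(r + 4)*(r - 3)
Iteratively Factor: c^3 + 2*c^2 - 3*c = (c - 1)*(c^2 + 3*c) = (c - 1)*(c + 3)*(c)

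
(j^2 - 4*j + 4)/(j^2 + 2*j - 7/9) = 9*(j^2 - 4*j + 4)/(9*j^2 + 18*j - 7)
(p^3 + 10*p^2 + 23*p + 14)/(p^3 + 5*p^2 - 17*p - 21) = (p + 2)/(p - 3)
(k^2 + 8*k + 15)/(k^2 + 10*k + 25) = (k + 3)/(k + 5)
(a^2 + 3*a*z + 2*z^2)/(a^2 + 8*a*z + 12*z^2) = (a + z)/(a + 6*z)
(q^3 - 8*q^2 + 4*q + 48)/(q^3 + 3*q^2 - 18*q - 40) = (q - 6)/(q + 5)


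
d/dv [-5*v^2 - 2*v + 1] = -10*v - 2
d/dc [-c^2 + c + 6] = 1 - 2*c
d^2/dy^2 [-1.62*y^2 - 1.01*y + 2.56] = -3.24000000000000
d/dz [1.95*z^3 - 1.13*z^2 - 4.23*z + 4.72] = 5.85*z^2 - 2.26*z - 4.23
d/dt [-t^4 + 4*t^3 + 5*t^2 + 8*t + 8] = -4*t^3 + 12*t^2 + 10*t + 8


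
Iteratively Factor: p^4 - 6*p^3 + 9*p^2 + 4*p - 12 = (p - 2)*(p^3 - 4*p^2 + p + 6) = (p - 2)*(p + 1)*(p^2 - 5*p + 6) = (p - 2)^2*(p + 1)*(p - 3)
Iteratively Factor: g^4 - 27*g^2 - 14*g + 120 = (g - 2)*(g^3 + 2*g^2 - 23*g - 60) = (g - 2)*(g + 3)*(g^2 - g - 20) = (g - 5)*(g - 2)*(g + 3)*(g + 4)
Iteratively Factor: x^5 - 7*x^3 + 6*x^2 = (x - 1)*(x^4 + x^3 - 6*x^2) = x*(x - 1)*(x^3 + x^2 - 6*x) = x*(x - 2)*(x - 1)*(x^2 + 3*x) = x^2*(x - 2)*(x - 1)*(x + 3)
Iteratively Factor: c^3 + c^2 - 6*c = (c)*(c^2 + c - 6) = c*(c + 3)*(c - 2)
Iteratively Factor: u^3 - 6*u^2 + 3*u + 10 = (u - 2)*(u^2 - 4*u - 5) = (u - 2)*(u + 1)*(u - 5)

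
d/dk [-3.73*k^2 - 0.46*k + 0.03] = -7.46*k - 0.46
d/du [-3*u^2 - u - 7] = -6*u - 1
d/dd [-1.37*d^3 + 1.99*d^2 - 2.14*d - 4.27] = -4.11*d^2 + 3.98*d - 2.14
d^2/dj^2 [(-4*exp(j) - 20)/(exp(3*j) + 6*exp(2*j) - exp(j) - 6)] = (-16*exp(6*j) - 252*exp(5*j) - 1480*exp(4*j) - 3176*exp(3*j) - 1584*exp(2*j) - 2876*exp(j) - 24)*exp(j)/(exp(9*j) + 18*exp(8*j) + 105*exp(7*j) + 162*exp(6*j) - 321*exp(5*j) - 594*exp(4*j) + 323*exp(3*j) + 630*exp(2*j) - 108*exp(j) - 216)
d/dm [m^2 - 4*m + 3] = 2*m - 4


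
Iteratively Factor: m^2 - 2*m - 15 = (m + 3)*(m - 5)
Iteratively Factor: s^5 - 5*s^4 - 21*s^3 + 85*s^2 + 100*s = (s + 4)*(s^4 - 9*s^3 + 15*s^2 + 25*s) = (s + 1)*(s + 4)*(s^3 - 10*s^2 + 25*s) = (s - 5)*(s + 1)*(s + 4)*(s^2 - 5*s) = s*(s - 5)*(s + 1)*(s + 4)*(s - 5)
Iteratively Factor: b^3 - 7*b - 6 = (b + 1)*(b^2 - b - 6) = (b - 3)*(b + 1)*(b + 2)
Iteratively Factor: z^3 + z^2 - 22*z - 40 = (z + 4)*(z^2 - 3*z - 10) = (z + 2)*(z + 4)*(z - 5)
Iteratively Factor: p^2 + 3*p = (p)*(p + 3)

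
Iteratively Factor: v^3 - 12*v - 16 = (v - 4)*(v^2 + 4*v + 4) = (v - 4)*(v + 2)*(v + 2)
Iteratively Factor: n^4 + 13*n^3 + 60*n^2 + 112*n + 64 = (n + 4)*(n^3 + 9*n^2 + 24*n + 16) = (n + 1)*(n + 4)*(n^2 + 8*n + 16) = (n + 1)*(n + 4)^2*(n + 4)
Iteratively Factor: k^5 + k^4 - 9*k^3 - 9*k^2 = (k)*(k^4 + k^3 - 9*k^2 - 9*k) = k*(k + 3)*(k^3 - 2*k^2 - 3*k) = k^2*(k + 3)*(k^2 - 2*k - 3) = k^2*(k + 1)*(k + 3)*(k - 3)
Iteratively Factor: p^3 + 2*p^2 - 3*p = (p - 1)*(p^2 + 3*p) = p*(p - 1)*(p + 3)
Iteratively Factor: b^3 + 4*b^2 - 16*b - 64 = (b + 4)*(b^2 - 16) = (b + 4)^2*(b - 4)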